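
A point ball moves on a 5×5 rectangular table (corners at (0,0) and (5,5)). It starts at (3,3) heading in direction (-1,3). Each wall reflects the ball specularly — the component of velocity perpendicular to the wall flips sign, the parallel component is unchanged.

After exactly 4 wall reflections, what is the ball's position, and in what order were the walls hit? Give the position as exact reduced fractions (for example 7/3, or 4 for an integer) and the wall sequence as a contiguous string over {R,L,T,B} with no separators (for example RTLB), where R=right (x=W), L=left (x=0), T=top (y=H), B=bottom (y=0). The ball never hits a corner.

1. t=2/3 → T at (7/3,5); v=(-1,-3)
2. t=5/3 → B at (2/3,0); v=(-1,3)
3. t=2/3 → L at (0,2); v=(1,3)
4. t=1 → T at (1,5); v=(1,-3)

Final position: (1,5)
Wall sequence: TBLT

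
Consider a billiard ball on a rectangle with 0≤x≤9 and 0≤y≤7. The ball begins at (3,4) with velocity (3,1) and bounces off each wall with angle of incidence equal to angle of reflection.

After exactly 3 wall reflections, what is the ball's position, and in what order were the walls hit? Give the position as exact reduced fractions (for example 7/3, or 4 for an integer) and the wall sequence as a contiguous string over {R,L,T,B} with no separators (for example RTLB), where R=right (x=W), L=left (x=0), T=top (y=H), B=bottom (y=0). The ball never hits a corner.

Final position: (0,5)
Wall sequence: RTL

1. t=2 → R at (9,6); v=(-3,1)
2. t=1 → T at (6,7); v=(-3,-1)
3. t=2 → L at (0,5); v=(3,-1)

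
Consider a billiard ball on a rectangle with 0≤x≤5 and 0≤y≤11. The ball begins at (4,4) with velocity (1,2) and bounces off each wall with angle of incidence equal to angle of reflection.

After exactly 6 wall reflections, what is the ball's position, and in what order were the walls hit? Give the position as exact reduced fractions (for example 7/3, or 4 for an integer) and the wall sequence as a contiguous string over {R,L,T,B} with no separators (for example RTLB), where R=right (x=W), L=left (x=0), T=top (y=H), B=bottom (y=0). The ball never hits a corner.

1. t=1 → R at (5,6); v=(-1,2)
2. t=5/2 → T at (5/2,11); v=(-1,-2)
3. t=5/2 → L at (0,6); v=(1,-2)
4. t=3 → B at (3,0); v=(1,2)
5. t=2 → R at (5,4); v=(-1,2)
6. t=7/2 → T at (3/2,11); v=(-1,-2)

Final position: (3/2,11)
Wall sequence: RTLBRT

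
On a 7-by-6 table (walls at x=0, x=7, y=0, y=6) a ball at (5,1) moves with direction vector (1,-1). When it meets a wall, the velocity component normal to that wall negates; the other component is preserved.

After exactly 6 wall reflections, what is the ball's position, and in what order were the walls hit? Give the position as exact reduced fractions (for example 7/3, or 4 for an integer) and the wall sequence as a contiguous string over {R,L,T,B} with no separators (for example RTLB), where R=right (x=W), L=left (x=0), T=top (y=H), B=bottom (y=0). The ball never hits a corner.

1. t=1 → B at (6,0); v=(1,1)
2. t=1 → R at (7,1); v=(-1,1)
3. t=5 → T at (2,6); v=(-1,-1)
4. t=2 → L at (0,4); v=(1,-1)
5. t=4 → B at (4,0); v=(1,1)
6. t=3 → R at (7,3); v=(-1,1)

Final position: (7,3)
Wall sequence: BRTLBR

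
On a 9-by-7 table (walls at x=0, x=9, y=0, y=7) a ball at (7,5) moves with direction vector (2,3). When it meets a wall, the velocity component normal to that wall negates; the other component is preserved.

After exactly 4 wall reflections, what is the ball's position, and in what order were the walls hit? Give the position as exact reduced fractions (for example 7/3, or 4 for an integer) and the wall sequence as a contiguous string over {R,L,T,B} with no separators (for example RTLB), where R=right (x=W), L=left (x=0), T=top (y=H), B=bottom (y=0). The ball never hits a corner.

1. t=2/3 → T at (25/3,7); v=(2,-3)
2. t=1/3 → R at (9,6); v=(-2,-3)
3. t=2 → B at (5,0); v=(-2,3)
4. t=7/3 → T at (1/3,7); v=(-2,-3)

Final position: (1/3,7)
Wall sequence: TRBT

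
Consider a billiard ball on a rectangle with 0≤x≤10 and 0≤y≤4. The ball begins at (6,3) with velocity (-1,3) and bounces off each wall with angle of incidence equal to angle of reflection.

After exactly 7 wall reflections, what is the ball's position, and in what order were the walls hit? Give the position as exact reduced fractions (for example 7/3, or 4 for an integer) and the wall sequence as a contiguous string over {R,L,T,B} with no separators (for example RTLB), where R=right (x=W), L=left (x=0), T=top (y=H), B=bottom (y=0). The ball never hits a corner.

Final position: (1,0)
Wall sequence: TBTBTLB

1. t=1/3 → T at (17/3,4); v=(-1,-3)
2. t=4/3 → B at (13/3,0); v=(-1,3)
3. t=4/3 → T at (3,4); v=(-1,-3)
4. t=4/3 → B at (5/3,0); v=(-1,3)
5. t=4/3 → T at (1/3,4); v=(-1,-3)
6. t=1/3 → L at (0,3); v=(1,-3)
7. t=1 → B at (1,0); v=(1,3)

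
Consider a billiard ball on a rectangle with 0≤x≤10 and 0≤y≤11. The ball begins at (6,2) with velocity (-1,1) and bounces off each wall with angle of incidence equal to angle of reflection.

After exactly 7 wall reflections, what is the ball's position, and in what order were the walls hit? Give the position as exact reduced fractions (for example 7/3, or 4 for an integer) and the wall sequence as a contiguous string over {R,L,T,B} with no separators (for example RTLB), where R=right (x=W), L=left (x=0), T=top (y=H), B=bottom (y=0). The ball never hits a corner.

1. t=6 → L at (0,8); v=(1,1)
2. t=3 → T at (3,11); v=(1,-1)
3. t=7 → R at (10,4); v=(-1,-1)
4. t=4 → B at (6,0); v=(-1,1)
5. t=6 → L at (0,6); v=(1,1)
6. t=5 → T at (5,11); v=(1,-1)
7. t=5 → R at (10,6); v=(-1,-1)

Final position: (10,6)
Wall sequence: LTRBLTR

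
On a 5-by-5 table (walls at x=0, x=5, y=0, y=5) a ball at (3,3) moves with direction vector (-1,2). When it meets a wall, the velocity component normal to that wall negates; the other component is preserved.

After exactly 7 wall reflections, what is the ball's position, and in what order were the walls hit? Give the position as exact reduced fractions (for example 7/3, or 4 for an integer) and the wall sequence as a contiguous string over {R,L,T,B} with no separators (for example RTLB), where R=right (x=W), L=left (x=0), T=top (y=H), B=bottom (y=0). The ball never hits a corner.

Final position: (2,5)
Wall sequence: TLBTRBT

1. t=1 → T at (2,5); v=(-1,-2)
2. t=2 → L at (0,1); v=(1,-2)
3. t=1/2 → B at (1/2,0); v=(1,2)
4. t=5/2 → T at (3,5); v=(1,-2)
5. t=2 → R at (5,1); v=(-1,-2)
6. t=1/2 → B at (9/2,0); v=(-1,2)
7. t=5/2 → T at (2,5); v=(-1,-2)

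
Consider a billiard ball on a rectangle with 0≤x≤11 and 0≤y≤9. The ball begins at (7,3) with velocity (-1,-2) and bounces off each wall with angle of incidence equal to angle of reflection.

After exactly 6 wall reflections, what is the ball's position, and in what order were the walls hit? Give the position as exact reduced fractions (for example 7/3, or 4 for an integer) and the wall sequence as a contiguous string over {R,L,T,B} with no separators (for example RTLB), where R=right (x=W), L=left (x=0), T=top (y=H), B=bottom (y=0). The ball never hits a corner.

Final position: (11,3)
Wall sequence: BTLBTR

1. t=3/2 → B at (11/2,0); v=(-1,2)
2. t=9/2 → T at (1,9); v=(-1,-2)
3. t=1 → L at (0,7); v=(1,-2)
4. t=7/2 → B at (7/2,0); v=(1,2)
5. t=9/2 → T at (8,9); v=(1,-2)
6. t=3 → R at (11,3); v=(-1,-2)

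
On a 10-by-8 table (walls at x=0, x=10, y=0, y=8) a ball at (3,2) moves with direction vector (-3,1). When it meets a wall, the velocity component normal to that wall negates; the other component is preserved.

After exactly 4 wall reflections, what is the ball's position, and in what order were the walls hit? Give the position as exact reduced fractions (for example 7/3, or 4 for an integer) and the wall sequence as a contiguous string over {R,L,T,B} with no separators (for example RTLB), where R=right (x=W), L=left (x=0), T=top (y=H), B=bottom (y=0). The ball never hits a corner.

Final position: (0,19/3)
Wall sequence: LRTL

1. t=1 → L at (0,3); v=(3,1)
2. t=10/3 → R at (10,19/3); v=(-3,1)
3. t=5/3 → T at (5,8); v=(-3,-1)
4. t=5/3 → L at (0,19/3); v=(3,-1)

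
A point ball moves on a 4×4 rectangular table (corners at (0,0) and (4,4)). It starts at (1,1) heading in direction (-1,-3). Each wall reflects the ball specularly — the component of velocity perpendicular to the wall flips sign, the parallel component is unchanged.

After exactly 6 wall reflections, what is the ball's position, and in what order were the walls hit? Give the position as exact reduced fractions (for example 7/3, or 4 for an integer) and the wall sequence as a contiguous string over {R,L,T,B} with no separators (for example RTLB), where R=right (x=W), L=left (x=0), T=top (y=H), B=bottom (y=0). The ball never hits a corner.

Final position: (4,2)
Wall sequence: BLTBTR

1. t=1/3 → B at (2/3,0); v=(-1,3)
2. t=2/3 → L at (0,2); v=(1,3)
3. t=2/3 → T at (2/3,4); v=(1,-3)
4. t=4/3 → B at (2,0); v=(1,3)
5. t=4/3 → T at (10/3,4); v=(1,-3)
6. t=2/3 → R at (4,2); v=(-1,-3)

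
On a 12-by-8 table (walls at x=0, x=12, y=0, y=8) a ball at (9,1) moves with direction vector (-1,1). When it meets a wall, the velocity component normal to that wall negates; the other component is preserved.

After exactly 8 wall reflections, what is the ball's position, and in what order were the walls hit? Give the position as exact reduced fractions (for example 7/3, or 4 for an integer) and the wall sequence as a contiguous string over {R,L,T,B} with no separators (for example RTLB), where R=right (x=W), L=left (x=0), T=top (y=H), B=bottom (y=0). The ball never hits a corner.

Final position: (6,8)
Wall sequence: TLBRTBLT

1. t=7 → T at (2,8); v=(-1,-1)
2. t=2 → L at (0,6); v=(1,-1)
3. t=6 → B at (6,0); v=(1,1)
4. t=6 → R at (12,6); v=(-1,1)
5. t=2 → T at (10,8); v=(-1,-1)
6. t=8 → B at (2,0); v=(-1,1)
7. t=2 → L at (0,2); v=(1,1)
8. t=6 → T at (6,8); v=(1,-1)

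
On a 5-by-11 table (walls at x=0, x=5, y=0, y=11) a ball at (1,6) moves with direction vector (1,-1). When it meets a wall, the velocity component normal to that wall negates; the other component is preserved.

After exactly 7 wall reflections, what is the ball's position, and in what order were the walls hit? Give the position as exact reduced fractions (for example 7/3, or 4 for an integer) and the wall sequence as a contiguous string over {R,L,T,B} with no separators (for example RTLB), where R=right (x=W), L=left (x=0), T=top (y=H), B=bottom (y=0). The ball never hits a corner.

1. t=4 → R at (5,2); v=(-1,-1)
2. t=2 → B at (3,0); v=(-1,1)
3. t=3 → L at (0,3); v=(1,1)
4. t=5 → R at (5,8); v=(-1,1)
5. t=3 → T at (2,11); v=(-1,-1)
6. t=2 → L at (0,9); v=(1,-1)
7. t=5 → R at (5,4); v=(-1,-1)

Final position: (5,4)
Wall sequence: RBLRTLR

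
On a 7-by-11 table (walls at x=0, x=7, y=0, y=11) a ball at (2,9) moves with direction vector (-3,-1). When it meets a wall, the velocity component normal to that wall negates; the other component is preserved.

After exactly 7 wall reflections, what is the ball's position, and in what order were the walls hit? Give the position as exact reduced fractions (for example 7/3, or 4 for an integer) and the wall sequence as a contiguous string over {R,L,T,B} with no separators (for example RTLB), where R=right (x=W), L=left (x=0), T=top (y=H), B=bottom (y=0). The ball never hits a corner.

1. t=2/3 → L at (0,25/3); v=(3,-1)
2. t=7/3 → R at (7,6); v=(-3,-1)
3. t=7/3 → L at (0,11/3); v=(3,-1)
4. t=7/3 → R at (7,4/3); v=(-3,-1)
5. t=4/3 → B at (3,0); v=(-3,1)
6. t=1 → L at (0,1); v=(3,1)
7. t=7/3 → R at (7,10/3); v=(-3,1)

Final position: (7,10/3)
Wall sequence: LRLRBLR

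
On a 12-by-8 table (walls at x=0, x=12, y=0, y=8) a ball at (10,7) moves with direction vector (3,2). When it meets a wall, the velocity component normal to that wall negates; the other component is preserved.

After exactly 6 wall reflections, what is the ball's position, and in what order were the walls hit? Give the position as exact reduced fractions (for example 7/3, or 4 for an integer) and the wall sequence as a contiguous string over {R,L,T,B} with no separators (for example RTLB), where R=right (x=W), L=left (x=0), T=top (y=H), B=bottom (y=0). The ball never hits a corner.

1. t=1/2 → T at (23/2,8); v=(3,-2)
2. t=1/6 → R at (12,23/3); v=(-3,-2)
3. t=23/6 → B at (1/2,0); v=(-3,2)
4. t=1/6 → L at (0,1/3); v=(3,2)
5. t=23/6 → T at (23/2,8); v=(3,-2)
6. t=1/6 → R at (12,23/3); v=(-3,-2)

Final position: (12,23/3)
Wall sequence: TRBLTR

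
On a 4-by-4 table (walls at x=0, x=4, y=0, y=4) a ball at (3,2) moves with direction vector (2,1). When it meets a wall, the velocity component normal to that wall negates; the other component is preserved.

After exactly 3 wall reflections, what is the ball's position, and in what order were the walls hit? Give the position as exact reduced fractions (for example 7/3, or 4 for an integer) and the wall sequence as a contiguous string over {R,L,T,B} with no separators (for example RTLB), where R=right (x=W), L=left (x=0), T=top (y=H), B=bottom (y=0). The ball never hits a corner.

Final position: (0,7/2)
Wall sequence: RTL

1. t=1/2 → R at (4,5/2); v=(-2,1)
2. t=3/2 → T at (1,4); v=(-2,-1)
3. t=1/2 → L at (0,7/2); v=(2,-1)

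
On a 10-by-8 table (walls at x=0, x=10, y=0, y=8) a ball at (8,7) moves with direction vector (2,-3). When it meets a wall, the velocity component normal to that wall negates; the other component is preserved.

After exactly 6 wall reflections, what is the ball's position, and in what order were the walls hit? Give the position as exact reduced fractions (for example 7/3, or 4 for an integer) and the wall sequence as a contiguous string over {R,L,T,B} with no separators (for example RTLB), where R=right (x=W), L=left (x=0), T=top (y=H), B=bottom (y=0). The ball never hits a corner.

1. t=1 → R at (10,4); v=(-2,-3)
2. t=4/3 → B at (22/3,0); v=(-2,3)
3. t=8/3 → T at (2,8); v=(-2,-3)
4. t=1 → L at (0,5); v=(2,-3)
5. t=5/3 → B at (10/3,0); v=(2,3)
6. t=8/3 → T at (26/3,8); v=(2,-3)

Final position: (26/3,8)
Wall sequence: RBTLBT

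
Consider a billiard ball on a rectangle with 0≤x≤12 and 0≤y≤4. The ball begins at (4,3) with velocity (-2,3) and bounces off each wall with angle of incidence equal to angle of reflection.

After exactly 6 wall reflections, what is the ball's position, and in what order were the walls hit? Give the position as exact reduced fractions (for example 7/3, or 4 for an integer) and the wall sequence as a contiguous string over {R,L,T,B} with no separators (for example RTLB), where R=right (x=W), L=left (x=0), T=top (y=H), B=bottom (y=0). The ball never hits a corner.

Final position: (22/3,4)
Wall sequence: TBLTBT

1. t=1/3 → T at (10/3,4); v=(-2,-3)
2. t=4/3 → B at (2/3,0); v=(-2,3)
3. t=1/3 → L at (0,1); v=(2,3)
4. t=1 → T at (2,4); v=(2,-3)
5. t=4/3 → B at (14/3,0); v=(2,3)
6. t=4/3 → T at (22/3,4); v=(2,-3)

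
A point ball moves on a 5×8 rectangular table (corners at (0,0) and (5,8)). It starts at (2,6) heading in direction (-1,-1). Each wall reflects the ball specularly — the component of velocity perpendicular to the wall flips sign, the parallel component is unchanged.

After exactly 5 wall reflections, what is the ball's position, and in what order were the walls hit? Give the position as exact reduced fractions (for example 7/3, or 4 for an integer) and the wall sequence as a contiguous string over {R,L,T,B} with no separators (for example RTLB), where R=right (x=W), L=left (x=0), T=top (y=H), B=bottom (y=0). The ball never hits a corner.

1. t=2 → L at (0,4); v=(1,-1)
2. t=4 → B at (4,0); v=(1,1)
3. t=1 → R at (5,1); v=(-1,1)
4. t=5 → L at (0,6); v=(1,1)
5. t=2 → T at (2,8); v=(1,-1)

Final position: (2,8)
Wall sequence: LBRLT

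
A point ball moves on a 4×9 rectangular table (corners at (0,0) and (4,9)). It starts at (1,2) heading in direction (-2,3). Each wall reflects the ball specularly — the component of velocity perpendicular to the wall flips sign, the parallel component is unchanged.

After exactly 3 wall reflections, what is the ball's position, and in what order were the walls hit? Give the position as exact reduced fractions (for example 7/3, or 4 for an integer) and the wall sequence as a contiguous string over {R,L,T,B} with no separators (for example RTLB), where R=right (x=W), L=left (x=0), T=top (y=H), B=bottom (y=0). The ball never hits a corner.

1. t=1/2 → L at (0,7/2); v=(2,3)
2. t=11/6 → T at (11/3,9); v=(2,-3)
3. t=1/6 → R at (4,17/2); v=(-2,-3)

Final position: (4,17/2)
Wall sequence: LTR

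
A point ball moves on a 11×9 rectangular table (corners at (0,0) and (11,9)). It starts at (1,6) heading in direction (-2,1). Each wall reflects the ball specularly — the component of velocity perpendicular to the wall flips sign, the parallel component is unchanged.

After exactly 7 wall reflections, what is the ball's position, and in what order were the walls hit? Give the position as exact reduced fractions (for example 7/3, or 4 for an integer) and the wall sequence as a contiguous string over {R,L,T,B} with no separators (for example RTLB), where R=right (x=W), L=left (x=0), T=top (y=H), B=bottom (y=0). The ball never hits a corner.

Final position: (3,9)
Wall sequence: LTRLBRT

1. t=1/2 → L at (0,13/2); v=(2,1)
2. t=5/2 → T at (5,9); v=(2,-1)
3. t=3 → R at (11,6); v=(-2,-1)
4. t=11/2 → L at (0,1/2); v=(2,-1)
5. t=1/2 → B at (1,0); v=(2,1)
6. t=5 → R at (11,5); v=(-2,1)
7. t=4 → T at (3,9); v=(-2,-1)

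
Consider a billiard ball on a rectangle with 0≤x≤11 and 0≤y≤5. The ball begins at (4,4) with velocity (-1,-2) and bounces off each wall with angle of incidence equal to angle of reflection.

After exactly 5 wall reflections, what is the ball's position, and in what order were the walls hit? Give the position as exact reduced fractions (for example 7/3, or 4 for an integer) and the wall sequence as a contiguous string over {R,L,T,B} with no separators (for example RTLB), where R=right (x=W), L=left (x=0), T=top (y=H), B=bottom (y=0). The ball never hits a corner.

Final position: (11/2,5)
Wall sequence: BLTBT

1. t=2 → B at (2,0); v=(-1,2)
2. t=2 → L at (0,4); v=(1,2)
3. t=1/2 → T at (1/2,5); v=(1,-2)
4. t=5/2 → B at (3,0); v=(1,2)
5. t=5/2 → T at (11/2,5); v=(1,-2)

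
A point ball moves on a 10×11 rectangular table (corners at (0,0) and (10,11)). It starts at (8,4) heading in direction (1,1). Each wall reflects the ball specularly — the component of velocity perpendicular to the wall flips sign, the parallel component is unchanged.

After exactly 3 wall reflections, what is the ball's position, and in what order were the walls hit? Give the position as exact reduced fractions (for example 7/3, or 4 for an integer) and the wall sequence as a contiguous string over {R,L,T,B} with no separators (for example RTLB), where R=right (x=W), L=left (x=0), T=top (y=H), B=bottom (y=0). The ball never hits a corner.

Final position: (0,6)
Wall sequence: RTL

1. t=2 → R at (10,6); v=(-1,1)
2. t=5 → T at (5,11); v=(-1,-1)
3. t=5 → L at (0,6); v=(1,-1)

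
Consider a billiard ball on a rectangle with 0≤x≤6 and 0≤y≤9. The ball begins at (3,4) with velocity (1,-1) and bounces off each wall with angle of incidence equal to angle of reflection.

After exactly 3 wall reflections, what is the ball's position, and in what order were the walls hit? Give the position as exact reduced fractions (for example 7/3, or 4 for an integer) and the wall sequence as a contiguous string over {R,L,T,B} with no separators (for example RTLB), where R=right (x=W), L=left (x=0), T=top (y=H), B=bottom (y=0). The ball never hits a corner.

Final position: (0,5)
Wall sequence: RBL

1. t=3 → R at (6,1); v=(-1,-1)
2. t=1 → B at (5,0); v=(-1,1)
3. t=5 → L at (0,5); v=(1,1)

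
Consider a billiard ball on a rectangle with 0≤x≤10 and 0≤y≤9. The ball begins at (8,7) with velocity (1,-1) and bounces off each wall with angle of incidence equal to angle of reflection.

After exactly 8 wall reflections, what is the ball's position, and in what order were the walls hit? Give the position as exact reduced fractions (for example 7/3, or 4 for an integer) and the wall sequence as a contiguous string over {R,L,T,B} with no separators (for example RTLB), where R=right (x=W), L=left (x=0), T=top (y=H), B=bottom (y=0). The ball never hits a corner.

1. t=2 → R at (10,5); v=(-1,-1)
2. t=5 → B at (5,0); v=(-1,1)
3. t=5 → L at (0,5); v=(1,1)
4. t=4 → T at (4,9); v=(1,-1)
5. t=6 → R at (10,3); v=(-1,-1)
6. t=3 → B at (7,0); v=(-1,1)
7. t=7 → L at (0,7); v=(1,1)
8. t=2 → T at (2,9); v=(1,-1)

Final position: (2,9)
Wall sequence: RBLTRBLT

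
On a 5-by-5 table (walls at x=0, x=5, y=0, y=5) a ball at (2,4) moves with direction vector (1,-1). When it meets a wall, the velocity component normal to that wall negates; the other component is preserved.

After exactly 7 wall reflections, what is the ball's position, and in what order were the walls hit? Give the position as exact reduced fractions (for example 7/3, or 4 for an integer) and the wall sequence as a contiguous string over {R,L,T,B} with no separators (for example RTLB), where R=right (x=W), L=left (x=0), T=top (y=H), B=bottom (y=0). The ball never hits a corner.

Final position: (0,4)
Wall sequence: RBLTRBL

1. t=3 → R at (5,1); v=(-1,-1)
2. t=1 → B at (4,0); v=(-1,1)
3. t=4 → L at (0,4); v=(1,1)
4. t=1 → T at (1,5); v=(1,-1)
5. t=4 → R at (5,1); v=(-1,-1)
6. t=1 → B at (4,0); v=(-1,1)
7. t=4 → L at (0,4); v=(1,1)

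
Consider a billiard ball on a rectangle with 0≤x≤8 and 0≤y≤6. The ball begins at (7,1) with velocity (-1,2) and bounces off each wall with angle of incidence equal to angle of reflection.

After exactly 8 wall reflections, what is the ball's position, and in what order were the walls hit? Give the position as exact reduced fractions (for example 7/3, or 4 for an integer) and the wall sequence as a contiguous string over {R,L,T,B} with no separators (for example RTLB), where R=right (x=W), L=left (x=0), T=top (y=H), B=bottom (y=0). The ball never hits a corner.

1. t=5/2 → T at (9/2,6); v=(-1,-2)
2. t=3 → B at (3/2,0); v=(-1,2)
3. t=3/2 → L at (0,3); v=(1,2)
4. t=3/2 → T at (3/2,6); v=(1,-2)
5. t=3 → B at (9/2,0); v=(1,2)
6. t=3 → T at (15/2,6); v=(1,-2)
7. t=1/2 → R at (8,5); v=(-1,-2)
8. t=5/2 → B at (11/2,0); v=(-1,2)

Final position: (11/2,0)
Wall sequence: TBLTBTRB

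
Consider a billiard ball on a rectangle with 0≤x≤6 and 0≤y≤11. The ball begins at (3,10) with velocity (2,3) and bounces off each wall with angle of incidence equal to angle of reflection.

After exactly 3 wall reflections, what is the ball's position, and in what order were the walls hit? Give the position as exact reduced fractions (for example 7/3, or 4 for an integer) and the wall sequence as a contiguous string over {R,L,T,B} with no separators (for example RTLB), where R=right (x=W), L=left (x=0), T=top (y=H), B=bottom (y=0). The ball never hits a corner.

Final position: (1,0)
Wall sequence: TRB

1. t=1/3 → T at (11/3,11); v=(2,-3)
2. t=7/6 → R at (6,15/2); v=(-2,-3)
3. t=5/2 → B at (1,0); v=(-2,3)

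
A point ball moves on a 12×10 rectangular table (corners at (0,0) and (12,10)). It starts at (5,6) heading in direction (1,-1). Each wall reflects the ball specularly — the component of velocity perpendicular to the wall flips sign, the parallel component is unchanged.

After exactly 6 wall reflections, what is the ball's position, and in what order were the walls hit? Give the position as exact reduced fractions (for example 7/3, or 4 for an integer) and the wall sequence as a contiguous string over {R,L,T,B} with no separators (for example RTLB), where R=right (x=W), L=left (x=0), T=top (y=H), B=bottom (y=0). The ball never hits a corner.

1. t=6 → B at (11,0); v=(1,1)
2. t=1 → R at (12,1); v=(-1,1)
3. t=9 → T at (3,10); v=(-1,-1)
4. t=3 → L at (0,7); v=(1,-1)
5. t=7 → B at (7,0); v=(1,1)
6. t=5 → R at (12,5); v=(-1,1)

Final position: (12,5)
Wall sequence: BRTLBR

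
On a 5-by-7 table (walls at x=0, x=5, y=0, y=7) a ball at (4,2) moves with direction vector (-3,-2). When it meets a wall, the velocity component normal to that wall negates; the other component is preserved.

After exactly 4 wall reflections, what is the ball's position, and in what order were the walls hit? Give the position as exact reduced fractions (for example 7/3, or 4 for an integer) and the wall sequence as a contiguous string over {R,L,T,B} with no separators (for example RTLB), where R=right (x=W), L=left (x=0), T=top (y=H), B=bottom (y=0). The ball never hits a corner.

Final position: (1/2,7)
Wall sequence: BLRT

1. t=1 → B at (1,0); v=(-3,2)
2. t=1/3 → L at (0,2/3); v=(3,2)
3. t=5/3 → R at (5,4); v=(-3,2)
4. t=3/2 → T at (1/2,7); v=(-3,-2)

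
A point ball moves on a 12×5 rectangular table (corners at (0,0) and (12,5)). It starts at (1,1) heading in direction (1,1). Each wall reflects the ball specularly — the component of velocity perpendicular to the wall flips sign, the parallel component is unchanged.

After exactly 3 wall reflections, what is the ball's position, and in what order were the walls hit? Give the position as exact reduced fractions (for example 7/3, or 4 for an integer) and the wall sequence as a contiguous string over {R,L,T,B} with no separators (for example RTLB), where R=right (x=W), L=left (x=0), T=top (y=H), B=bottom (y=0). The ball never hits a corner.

Final position: (12,2)
Wall sequence: TBR

1. t=4 → T at (5,5); v=(1,-1)
2. t=5 → B at (10,0); v=(1,1)
3. t=2 → R at (12,2); v=(-1,1)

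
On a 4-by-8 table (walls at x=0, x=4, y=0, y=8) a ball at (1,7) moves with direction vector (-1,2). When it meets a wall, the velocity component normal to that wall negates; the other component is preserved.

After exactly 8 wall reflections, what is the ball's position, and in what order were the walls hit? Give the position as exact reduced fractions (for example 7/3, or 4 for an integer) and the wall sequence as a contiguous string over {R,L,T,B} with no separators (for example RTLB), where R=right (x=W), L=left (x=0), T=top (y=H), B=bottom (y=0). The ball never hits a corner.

1. t=1/2 → T at (1/2,8); v=(-1,-2)
2. t=1/2 → L at (0,7); v=(1,-2)
3. t=7/2 → B at (7/2,0); v=(1,2)
4. t=1/2 → R at (4,1); v=(-1,2)
5. t=7/2 → T at (1/2,8); v=(-1,-2)
6. t=1/2 → L at (0,7); v=(1,-2)
7. t=7/2 → B at (7/2,0); v=(1,2)
8. t=1/2 → R at (4,1); v=(-1,2)

Final position: (4,1)
Wall sequence: TLBRTLBR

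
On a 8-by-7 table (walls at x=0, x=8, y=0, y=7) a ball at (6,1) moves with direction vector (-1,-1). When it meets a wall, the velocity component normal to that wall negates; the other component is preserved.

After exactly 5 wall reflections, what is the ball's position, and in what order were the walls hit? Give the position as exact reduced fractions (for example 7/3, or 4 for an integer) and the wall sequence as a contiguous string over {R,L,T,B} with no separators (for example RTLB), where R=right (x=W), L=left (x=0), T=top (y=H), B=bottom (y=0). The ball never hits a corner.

Final position: (7,0)
Wall sequence: BLTRB

1. t=1 → B at (5,0); v=(-1,1)
2. t=5 → L at (0,5); v=(1,1)
3. t=2 → T at (2,7); v=(1,-1)
4. t=6 → R at (8,1); v=(-1,-1)
5. t=1 → B at (7,0); v=(-1,1)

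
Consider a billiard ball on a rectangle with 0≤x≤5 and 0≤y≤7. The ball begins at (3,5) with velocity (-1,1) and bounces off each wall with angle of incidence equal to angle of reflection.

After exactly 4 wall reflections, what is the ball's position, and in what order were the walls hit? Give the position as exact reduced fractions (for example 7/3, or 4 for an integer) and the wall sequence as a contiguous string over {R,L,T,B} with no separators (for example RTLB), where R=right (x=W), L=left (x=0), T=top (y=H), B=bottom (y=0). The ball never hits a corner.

Final position: (4,0)
Wall sequence: TLRB

1. t=2 → T at (1,7); v=(-1,-1)
2. t=1 → L at (0,6); v=(1,-1)
3. t=5 → R at (5,1); v=(-1,-1)
4. t=1 → B at (4,0); v=(-1,1)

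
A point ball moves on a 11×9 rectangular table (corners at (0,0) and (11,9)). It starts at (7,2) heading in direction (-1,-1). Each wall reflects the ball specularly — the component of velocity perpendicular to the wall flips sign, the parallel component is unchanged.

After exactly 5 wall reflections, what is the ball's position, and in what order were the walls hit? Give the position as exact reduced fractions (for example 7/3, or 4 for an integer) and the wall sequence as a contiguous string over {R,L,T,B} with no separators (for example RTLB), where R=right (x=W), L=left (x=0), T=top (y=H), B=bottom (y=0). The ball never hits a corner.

Final position: (9,0)
Wall sequence: BLTRB

1. t=2 → B at (5,0); v=(-1,1)
2. t=5 → L at (0,5); v=(1,1)
3. t=4 → T at (4,9); v=(1,-1)
4. t=7 → R at (11,2); v=(-1,-1)
5. t=2 → B at (9,0); v=(-1,1)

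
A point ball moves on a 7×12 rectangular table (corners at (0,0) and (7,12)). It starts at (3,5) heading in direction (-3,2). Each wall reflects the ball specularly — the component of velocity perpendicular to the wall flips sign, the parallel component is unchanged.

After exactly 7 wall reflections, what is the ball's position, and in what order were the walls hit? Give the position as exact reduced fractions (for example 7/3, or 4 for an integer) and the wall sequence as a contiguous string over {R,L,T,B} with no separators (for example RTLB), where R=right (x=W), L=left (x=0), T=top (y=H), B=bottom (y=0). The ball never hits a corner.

1. t=1 → L at (0,7); v=(3,2)
2. t=7/3 → R at (7,35/3); v=(-3,2)
3. t=1/6 → T at (13/2,12); v=(-3,-2)
4. t=13/6 → L at (0,23/3); v=(3,-2)
5. t=7/3 → R at (7,3); v=(-3,-2)
6. t=3/2 → B at (5/2,0); v=(-3,2)
7. t=5/6 → L at (0,5/3); v=(3,2)

Final position: (0,5/3)
Wall sequence: LRTLRBL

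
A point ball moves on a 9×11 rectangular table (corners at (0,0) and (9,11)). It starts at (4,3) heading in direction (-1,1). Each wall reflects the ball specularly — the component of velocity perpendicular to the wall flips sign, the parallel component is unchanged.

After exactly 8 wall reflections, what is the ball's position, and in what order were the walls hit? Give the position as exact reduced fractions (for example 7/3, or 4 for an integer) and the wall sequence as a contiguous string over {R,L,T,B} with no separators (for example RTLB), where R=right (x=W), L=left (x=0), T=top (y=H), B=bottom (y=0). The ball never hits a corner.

1. t=4 → L at (0,7); v=(1,1)
2. t=4 → T at (4,11); v=(1,-1)
3. t=5 → R at (9,6); v=(-1,-1)
4. t=6 → B at (3,0); v=(-1,1)
5. t=3 → L at (0,3); v=(1,1)
6. t=8 → T at (8,11); v=(1,-1)
7. t=1 → R at (9,10); v=(-1,-1)
8. t=9 → L at (0,1); v=(1,-1)

Final position: (0,1)
Wall sequence: LTRBLTRL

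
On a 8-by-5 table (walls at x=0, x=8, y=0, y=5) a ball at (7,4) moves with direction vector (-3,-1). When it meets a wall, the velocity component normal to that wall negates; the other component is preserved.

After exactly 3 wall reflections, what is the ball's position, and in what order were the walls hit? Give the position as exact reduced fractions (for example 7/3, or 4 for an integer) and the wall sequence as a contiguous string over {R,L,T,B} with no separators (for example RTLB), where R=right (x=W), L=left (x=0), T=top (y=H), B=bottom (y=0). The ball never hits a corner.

Final position: (8,1)
Wall sequence: LBR

1. t=7/3 → L at (0,5/3); v=(3,-1)
2. t=5/3 → B at (5,0); v=(3,1)
3. t=1 → R at (8,1); v=(-3,1)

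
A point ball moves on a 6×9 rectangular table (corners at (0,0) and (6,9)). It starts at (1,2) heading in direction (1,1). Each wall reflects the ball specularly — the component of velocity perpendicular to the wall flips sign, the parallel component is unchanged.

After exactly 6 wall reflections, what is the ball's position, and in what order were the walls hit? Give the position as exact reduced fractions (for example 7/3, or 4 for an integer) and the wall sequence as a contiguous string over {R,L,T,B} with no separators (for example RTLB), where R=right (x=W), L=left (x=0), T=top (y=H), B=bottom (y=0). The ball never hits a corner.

Final position: (0,7)
Wall sequence: RTLBRL

1. t=5 → R at (6,7); v=(-1,1)
2. t=2 → T at (4,9); v=(-1,-1)
3. t=4 → L at (0,5); v=(1,-1)
4. t=5 → B at (5,0); v=(1,1)
5. t=1 → R at (6,1); v=(-1,1)
6. t=6 → L at (0,7); v=(1,1)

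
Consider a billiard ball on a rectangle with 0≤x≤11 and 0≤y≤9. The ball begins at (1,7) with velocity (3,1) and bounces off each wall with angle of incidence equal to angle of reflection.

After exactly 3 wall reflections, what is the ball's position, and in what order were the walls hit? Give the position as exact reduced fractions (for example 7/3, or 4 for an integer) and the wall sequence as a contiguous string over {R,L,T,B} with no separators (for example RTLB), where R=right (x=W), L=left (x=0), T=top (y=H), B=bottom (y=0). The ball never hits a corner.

1. t=2 → T at (7,9); v=(3,-1)
2. t=4/3 → R at (11,23/3); v=(-3,-1)
3. t=11/3 → L at (0,4); v=(3,-1)

Final position: (0,4)
Wall sequence: TRL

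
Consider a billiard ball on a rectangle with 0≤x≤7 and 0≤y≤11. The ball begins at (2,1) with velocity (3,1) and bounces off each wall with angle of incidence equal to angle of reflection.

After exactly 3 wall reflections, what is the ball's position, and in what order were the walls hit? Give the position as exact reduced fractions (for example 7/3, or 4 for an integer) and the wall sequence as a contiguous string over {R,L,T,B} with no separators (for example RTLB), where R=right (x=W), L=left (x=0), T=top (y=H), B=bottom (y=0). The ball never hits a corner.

1. t=5/3 → R at (7,8/3); v=(-3,1)
2. t=7/3 → L at (0,5); v=(3,1)
3. t=7/3 → R at (7,22/3); v=(-3,1)

Final position: (7,22/3)
Wall sequence: RLR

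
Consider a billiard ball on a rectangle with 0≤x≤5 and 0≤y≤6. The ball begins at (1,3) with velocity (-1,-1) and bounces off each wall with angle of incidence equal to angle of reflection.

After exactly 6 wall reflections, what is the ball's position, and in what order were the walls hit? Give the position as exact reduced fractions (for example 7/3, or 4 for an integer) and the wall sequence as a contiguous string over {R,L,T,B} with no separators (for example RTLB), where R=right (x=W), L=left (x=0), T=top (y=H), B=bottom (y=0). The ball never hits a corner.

Final position: (4,0)
Wall sequence: LBRTLB

1. t=1 → L at (0,2); v=(1,-1)
2. t=2 → B at (2,0); v=(1,1)
3. t=3 → R at (5,3); v=(-1,1)
4. t=3 → T at (2,6); v=(-1,-1)
5. t=2 → L at (0,4); v=(1,-1)
6. t=4 → B at (4,0); v=(1,1)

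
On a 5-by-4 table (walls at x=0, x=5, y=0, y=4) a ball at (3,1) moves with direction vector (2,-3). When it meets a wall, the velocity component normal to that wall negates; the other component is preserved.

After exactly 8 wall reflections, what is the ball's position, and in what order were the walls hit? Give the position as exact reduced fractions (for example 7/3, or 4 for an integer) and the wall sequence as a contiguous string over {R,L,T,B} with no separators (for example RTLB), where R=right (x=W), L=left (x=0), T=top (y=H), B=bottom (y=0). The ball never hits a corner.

1. t=1/3 → B at (11/3,0); v=(2,3)
2. t=2/3 → R at (5,2); v=(-2,3)
3. t=2/3 → T at (11/3,4); v=(-2,-3)
4. t=4/3 → B at (1,0); v=(-2,3)
5. t=1/2 → L at (0,3/2); v=(2,3)
6. t=5/6 → T at (5/3,4); v=(2,-3)
7. t=4/3 → B at (13/3,0); v=(2,3)
8. t=1/3 → R at (5,1); v=(-2,3)

Final position: (5,1)
Wall sequence: BRTBLTBR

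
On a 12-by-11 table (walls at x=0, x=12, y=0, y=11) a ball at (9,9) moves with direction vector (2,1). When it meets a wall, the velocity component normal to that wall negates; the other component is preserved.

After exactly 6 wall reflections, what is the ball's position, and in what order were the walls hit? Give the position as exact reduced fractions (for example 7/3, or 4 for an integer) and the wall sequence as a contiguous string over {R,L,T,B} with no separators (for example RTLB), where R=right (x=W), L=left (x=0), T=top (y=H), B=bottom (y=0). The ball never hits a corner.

1. t=3/2 → R at (12,21/2); v=(-2,1)
2. t=1/2 → T at (11,11); v=(-2,-1)
3. t=11/2 → L at (0,11/2); v=(2,-1)
4. t=11/2 → B at (11,0); v=(2,1)
5. t=1/2 → R at (12,1/2); v=(-2,1)
6. t=6 → L at (0,13/2); v=(2,1)

Final position: (0,13/2)
Wall sequence: RTLBRL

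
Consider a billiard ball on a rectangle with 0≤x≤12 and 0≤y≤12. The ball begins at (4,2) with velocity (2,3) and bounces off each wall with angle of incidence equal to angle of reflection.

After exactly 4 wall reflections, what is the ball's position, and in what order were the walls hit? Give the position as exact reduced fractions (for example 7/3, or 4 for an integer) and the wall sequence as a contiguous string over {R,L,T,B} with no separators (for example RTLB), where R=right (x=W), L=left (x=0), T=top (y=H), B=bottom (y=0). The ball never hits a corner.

1. t=10/3 → T at (32/3,12); v=(2,-3)
2. t=2/3 → R at (12,10); v=(-2,-3)
3. t=10/3 → B at (16/3,0); v=(-2,3)
4. t=8/3 → L at (0,8); v=(2,3)

Final position: (0,8)
Wall sequence: TRBL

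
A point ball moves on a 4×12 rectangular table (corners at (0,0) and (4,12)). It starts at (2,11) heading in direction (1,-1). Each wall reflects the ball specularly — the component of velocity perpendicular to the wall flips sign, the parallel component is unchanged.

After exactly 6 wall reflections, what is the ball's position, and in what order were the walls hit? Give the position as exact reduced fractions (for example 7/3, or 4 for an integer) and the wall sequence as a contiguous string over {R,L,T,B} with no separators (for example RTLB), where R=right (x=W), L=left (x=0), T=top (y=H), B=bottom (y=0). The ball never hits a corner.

1. t=2 → R at (4,9); v=(-1,-1)
2. t=4 → L at (0,5); v=(1,-1)
3. t=4 → R at (4,1); v=(-1,-1)
4. t=1 → B at (3,0); v=(-1,1)
5. t=3 → L at (0,3); v=(1,1)
6. t=4 → R at (4,7); v=(-1,1)

Final position: (4,7)
Wall sequence: RLRBLR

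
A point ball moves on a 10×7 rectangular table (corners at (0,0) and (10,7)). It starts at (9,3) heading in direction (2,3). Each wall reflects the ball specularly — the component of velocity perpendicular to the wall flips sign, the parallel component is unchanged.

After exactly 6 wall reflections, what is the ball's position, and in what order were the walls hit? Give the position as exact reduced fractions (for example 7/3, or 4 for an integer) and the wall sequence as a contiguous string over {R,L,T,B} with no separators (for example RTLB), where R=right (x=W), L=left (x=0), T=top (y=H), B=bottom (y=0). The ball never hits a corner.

1. t=1/2 → R at (10,9/2); v=(-2,3)
2. t=5/6 → T at (25/3,7); v=(-2,-3)
3. t=7/3 → B at (11/3,0); v=(-2,3)
4. t=11/6 → L at (0,11/2); v=(2,3)
5. t=1/2 → T at (1,7); v=(2,-3)
6. t=7/3 → B at (17/3,0); v=(2,3)

Final position: (17/3,0)
Wall sequence: RTBLTB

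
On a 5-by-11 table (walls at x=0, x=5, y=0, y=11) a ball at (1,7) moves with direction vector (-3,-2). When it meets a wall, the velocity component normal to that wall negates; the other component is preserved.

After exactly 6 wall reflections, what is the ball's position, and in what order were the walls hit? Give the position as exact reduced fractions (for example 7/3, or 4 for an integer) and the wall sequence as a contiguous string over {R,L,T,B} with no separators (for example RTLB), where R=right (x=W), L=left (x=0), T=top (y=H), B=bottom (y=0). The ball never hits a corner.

1. t=1/3 → L at (0,19/3); v=(3,-2)
2. t=5/3 → R at (5,3); v=(-3,-2)
3. t=3/2 → B at (1/2,0); v=(-3,2)
4. t=1/6 → L at (0,1/3); v=(3,2)
5. t=5/3 → R at (5,11/3); v=(-3,2)
6. t=5/3 → L at (0,7); v=(3,2)

Final position: (0,7)
Wall sequence: LRBLRL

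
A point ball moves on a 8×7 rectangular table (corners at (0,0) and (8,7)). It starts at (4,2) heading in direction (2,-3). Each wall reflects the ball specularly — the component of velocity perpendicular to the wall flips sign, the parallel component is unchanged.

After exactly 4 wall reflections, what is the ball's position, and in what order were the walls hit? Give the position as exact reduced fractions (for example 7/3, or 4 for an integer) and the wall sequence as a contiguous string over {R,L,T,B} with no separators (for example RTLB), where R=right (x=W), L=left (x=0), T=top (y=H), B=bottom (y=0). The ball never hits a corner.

Final position: (4/3,0)
Wall sequence: BRTB

1. t=2/3 → B at (16/3,0); v=(2,3)
2. t=4/3 → R at (8,4); v=(-2,3)
3. t=1 → T at (6,7); v=(-2,-3)
4. t=7/3 → B at (4/3,0); v=(-2,3)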